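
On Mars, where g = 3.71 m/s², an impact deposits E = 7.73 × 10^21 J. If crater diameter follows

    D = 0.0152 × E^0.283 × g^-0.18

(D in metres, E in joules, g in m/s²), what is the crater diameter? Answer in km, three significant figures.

D ≈ 18.8 km

E^0.283 = (7.73 × 10^21)^0.283 = 1.564 × 10^6
g^-0.18 = 3.71^-0.18 = 0.7898
D = 0.0152 × 1.564 × 10^6 × 0.7898 = 18776 m
   = 18.78 km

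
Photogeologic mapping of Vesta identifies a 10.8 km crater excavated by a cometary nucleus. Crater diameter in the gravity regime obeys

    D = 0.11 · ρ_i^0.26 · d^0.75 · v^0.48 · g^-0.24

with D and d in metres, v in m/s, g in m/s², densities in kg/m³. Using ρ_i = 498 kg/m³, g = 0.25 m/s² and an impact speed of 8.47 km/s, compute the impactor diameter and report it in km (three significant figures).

d ≈ 1.03 km

Rearranging for d: d = [D / (0.11 · 498^0.26 · 8470^0.48 · 0.25^-0.24)]^(1/0.75).
D = 10800 m.
498^0.26 = 5.027
8470^0.48 = 76.80
0.25^-0.24 = 1.395
Denominator = 0.11 × 5.027 × 76.80 × 1.395 = 59.24
D / 59.24 = 10800 / 59.24 = 182.3
d = 182.3^(1/0.75) = 182.3^1.3333 = 1033 m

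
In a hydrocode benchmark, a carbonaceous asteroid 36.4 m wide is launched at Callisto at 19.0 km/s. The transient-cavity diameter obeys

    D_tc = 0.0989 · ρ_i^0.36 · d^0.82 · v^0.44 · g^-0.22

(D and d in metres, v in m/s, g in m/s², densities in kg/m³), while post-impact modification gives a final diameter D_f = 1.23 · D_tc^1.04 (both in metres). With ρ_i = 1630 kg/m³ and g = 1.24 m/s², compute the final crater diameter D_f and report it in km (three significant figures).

D_f ≈ 3.28 km

v = 19000 m/s.
ρ_i^0.36 = 1630^0.36 = 14.33
d^0.82 = 36.4^0.82 = 19.06
v^0.44 = 19000^0.44 = 76.32
g^-0.22 = 1.24^-0.22 = 0.9538
D_tc = 0.0989 × 14.33 × 19.06 × 76.32 × 0.9538 = 1966 m
D_f = 1.23 × (1966)^1.04 = 3275 m
     = 3.275 km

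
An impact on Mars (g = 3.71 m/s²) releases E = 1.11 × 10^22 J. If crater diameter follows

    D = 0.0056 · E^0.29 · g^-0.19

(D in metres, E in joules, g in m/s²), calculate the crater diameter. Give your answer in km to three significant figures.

D ≈ 10.8 km

E^0.29 = (1.11 × 10^22)^0.29 = 2.473 × 10^6
g^-0.19 = 3.71^-0.19 = 0.7795
D = 0.0056 × 2.473 × 10^6 × 0.7795 = 10795 m
   = 10.80 km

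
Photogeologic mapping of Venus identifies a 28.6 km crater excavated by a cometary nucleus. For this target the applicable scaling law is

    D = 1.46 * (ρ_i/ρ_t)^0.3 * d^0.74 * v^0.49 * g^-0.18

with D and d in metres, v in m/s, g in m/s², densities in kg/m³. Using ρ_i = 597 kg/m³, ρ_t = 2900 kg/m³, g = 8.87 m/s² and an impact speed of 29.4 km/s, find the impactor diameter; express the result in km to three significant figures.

Rearranging for d: d = [D / (1.46 · (597/2900)^0.3 · 29400^0.49 · 8.87^-0.18)]^(1/0.74).
D = 28600 m.
(597/2900)^0.3 = 0.6224
29400^0.49 = 154.7
8.87^-0.18 = 0.6751
Denominator = 1.46 × 0.6224 × 154.7 × 0.6751 = 94.90
D / 94.90 = 28600 / 94.90 = 301.4
d = 301.4^(1/0.74) = 301.4^1.3514 = 2240 m

d ≈ 2.24 km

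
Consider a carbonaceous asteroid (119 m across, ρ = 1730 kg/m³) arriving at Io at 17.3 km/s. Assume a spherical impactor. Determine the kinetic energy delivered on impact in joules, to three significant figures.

v = 17300 m/s.
Mass m = (π/6) ρ d³ = (π/6) × 1730 × (119)³ = 1.526 × 10^9 kg
E = ½ m v² = 0.5 × 1.526 × 10^9 × (17300)² = 2.284 × 10^17 J

E ≈ 2.28 × 10^17 J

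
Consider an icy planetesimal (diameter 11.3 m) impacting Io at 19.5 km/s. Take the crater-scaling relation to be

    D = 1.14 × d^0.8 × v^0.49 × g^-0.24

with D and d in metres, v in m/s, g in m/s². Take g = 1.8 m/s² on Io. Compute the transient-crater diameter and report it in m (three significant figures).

D ≈ 871 m

In SI units: v = 19500 m/s.
d^0.8 = 11.3^0.8 = 6.958
v^0.49 = 19500^0.49 = 126.5
g^-0.24 = 1.8^-0.24 = 0.8684
D = 1.14 × 6.958 × 126.5 × 0.8684 = 871.4 m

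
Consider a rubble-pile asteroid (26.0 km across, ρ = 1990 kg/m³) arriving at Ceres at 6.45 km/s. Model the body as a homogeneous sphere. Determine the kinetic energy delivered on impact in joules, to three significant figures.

E ≈ 3.81 × 10^23 J

d = 26000 m; v = 6450 m/s.
Mass m = (π/6) ρ d³ = (π/6) × 1990 × (26000)³ = 1.831 × 10^16 kg
E = ½ m v² = 0.5 × 1.831 × 10^16 × (6450)² = 3.809 × 10^23 J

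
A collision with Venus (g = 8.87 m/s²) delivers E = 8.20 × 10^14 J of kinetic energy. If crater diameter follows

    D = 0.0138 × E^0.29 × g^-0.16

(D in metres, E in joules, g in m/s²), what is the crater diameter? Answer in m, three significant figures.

D ≈ 206 m

E^0.29 = (8.20 × 10^14)^0.29 = 2.114 × 10^4
g^-0.16 = 8.87^-0.16 = 0.7052
D = 0.0138 × 2.114 × 10^4 × 0.7052 = 205.7 m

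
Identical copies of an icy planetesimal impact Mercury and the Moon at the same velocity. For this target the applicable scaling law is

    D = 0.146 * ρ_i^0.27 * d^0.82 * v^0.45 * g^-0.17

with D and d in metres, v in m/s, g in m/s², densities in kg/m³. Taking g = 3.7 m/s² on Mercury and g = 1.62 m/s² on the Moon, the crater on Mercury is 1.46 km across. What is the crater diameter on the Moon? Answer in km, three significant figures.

D ≈ 1.68 km

All impactor-dependent factors cancel in the ratio, leaving D_Moon/D_Mercury = (g_Moon/g_Mercury)^-0.17.
(1.62/3.7)^-0.17 = 0.4378^-0.17 = 1.151
D_Moon = 1.151 × 1.46 km = 1.68 km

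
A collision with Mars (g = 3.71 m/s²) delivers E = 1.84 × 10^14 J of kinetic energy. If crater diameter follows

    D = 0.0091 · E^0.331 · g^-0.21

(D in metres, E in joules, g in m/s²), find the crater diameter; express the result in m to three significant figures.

E^0.331 = (1.84 × 10^14)^0.331 = 5.268 × 10^4
g^-0.21 = 3.71^-0.21 = 0.7593
D = 0.0091 × 5.268 × 10^4 × 0.7593 = 364.0 m

D ≈ 364 m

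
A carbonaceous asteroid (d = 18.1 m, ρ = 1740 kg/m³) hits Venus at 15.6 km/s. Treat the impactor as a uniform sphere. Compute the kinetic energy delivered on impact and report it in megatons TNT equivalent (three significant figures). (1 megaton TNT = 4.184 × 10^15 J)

v = 15600 m/s.
Mass m = (π/6) ρ d³ = (π/6) × 1740 × (18.1)³ = 5.402 × 10^6 kg
E = ½ m v² = 0.5 × 5.402 × 10^6 × (15600)² = 6.573 × 10^14 J
   = 6.573 × 10^14 / 4.184×10^15 = 0.1571 Mt

E ≈ 0.157 Mt TNT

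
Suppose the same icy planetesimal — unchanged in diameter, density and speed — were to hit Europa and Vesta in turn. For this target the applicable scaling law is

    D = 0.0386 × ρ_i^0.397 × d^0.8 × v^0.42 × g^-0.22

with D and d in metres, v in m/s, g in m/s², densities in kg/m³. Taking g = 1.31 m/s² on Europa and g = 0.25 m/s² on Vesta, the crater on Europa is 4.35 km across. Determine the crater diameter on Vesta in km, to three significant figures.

D ≈ 6.26 km

All impactor-dependent factors cancel in the ratio, leaving D_Vesta/D_Europa = (g_Vesta/g_Europa)^-0.22.
(0.25/1.31)^-0.22 = 0.1908^-0.22 = 1.440
D_Vesta = 1.440 × 4.35 km = 6.26 km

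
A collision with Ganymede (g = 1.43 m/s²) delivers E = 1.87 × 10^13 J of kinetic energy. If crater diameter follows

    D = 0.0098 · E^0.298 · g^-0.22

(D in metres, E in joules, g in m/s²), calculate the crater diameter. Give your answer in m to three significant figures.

D ≈ 81.7 m

E^0.298 = (1.87 × 10^13)^0.298 = 9.016 × 10^3
g^-0.22 = 1.43^-0.22 = 0.9243
D = 0.0098 × 9.016 × 10^3 × 0.9243 = 81.67 m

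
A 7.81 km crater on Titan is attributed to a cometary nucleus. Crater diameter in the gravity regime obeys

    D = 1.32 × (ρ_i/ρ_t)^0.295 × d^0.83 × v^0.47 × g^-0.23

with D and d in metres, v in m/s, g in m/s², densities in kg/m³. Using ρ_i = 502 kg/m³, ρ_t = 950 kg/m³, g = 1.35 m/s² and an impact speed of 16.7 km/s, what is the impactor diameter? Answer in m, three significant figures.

d ≈ 194 m

Rearranging for d: d = [D / (1.32 · (502/950)^0.295 · 16700^0.47 · 1.35^-0.23)]^(1/0.83).
D = 7810 m.
(502/950)^0.295 = 0.8285
16700^0.47 = 96.53
1.35^-0.23 = 0.9333
Denominator = 1.32 × 0.8285 × 96.53 × 0.9333 = 98.53
D / 98.53 = 7810 / 98.53 = 79.27
d = 79.27^(1/0.83) = 79.27^1.2048 = 194.1 m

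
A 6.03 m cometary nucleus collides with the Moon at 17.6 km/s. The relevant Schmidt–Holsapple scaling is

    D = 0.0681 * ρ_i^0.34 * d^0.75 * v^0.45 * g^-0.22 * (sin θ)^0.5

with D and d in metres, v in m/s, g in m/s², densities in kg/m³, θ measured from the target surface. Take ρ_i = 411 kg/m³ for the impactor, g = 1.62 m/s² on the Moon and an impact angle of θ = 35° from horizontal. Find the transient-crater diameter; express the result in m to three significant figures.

D ≈ 112 m

In SI units: v = 17600 m/s.
ρ_i^0.34 = 411^0.34 = 7.739
d^0.75 = 6.03^0.75 = 3.848
v^0.45 = 17600^0.45 = 81.37
g^-0.22 = 1.62^-0.22 = 0.8993
(sin 35°)^0.5 = 0.5736^0.5 = 0.7574
D = 0.0681 × 7.739 × 3.848 × 81.37 × 0.8993 × 0.7574 = 112.4 m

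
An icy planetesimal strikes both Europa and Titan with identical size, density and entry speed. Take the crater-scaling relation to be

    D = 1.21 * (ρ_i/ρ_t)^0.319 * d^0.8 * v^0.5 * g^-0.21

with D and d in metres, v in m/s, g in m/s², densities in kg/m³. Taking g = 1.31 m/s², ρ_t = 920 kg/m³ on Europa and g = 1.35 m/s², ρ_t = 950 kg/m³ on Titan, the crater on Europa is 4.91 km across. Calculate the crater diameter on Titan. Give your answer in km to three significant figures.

D ≈ 4.83 km

The impactor-only factors (d, v, ρ_i) cancel in the ratio, leaving D_Titan/D_Europa = (g_Titan/g_Europa)^-0.21 · (ρ_t,Europa/ρ_t,Titan)^0.319.
(1.35/1.31)^-0.21 = 1.031^-0.21 = 0.9936
(920/950)^0.319 = 0.9684^0.319 = 0.9898
Ratio = 0.9936 × 0.9898 = 0.9835
D_Titan = 0.9835 × 4.91 km = 4.83 km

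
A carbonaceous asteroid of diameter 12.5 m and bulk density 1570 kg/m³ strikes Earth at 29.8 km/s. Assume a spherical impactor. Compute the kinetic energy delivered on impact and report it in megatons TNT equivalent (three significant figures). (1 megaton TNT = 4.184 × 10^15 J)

E ≈ 0.170 Mt TNT

v = 29800 m/s.
Mass m = (π/6) ρ d³ = (π/6) × 1570 × (12.5)³ = 1.606 × 10^6 kg
E = ½ m v² = 0.5 × 1.606 × 10^6 × (29800)² = 7.131 × 10^14 J
   = 7.131 × 10^14 / 4.184×10^15 = 0.1704 Mt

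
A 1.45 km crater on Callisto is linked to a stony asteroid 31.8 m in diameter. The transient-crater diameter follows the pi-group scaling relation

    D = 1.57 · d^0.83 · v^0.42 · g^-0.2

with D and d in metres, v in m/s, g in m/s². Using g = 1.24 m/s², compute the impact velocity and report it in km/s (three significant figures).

Rearranging for v: v = [D / (1.57 · 31.8^0.83 · 1.24^-0.2)]^(1/0.42).
D = 1450 m.
31.8^0.83 = 17.66
1.24^-0.2 = 0.9579
Denominator = 1.57 × 17.66 × 0.9579 = 26.56
D / 26.56 = 1450 / 26.56 = 54.59
v = 54.59^(1/0.42) = 54.59^2.381 = 13679 m/s

v ≈ 13.7 km/s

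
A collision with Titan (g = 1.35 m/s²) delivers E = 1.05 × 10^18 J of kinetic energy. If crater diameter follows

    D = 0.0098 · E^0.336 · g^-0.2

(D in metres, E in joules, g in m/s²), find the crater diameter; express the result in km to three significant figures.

D ≈ 10.5 km

E^0.336 = (1.05 × 10^18)^0.336 = 1.135 × 10^6
g^-0.2 = 1.35^-0.2 = 0.9417
D = 0.0098 × 1.135 × 10^6 × 0.9417 = 10475 m
   = 10.47 km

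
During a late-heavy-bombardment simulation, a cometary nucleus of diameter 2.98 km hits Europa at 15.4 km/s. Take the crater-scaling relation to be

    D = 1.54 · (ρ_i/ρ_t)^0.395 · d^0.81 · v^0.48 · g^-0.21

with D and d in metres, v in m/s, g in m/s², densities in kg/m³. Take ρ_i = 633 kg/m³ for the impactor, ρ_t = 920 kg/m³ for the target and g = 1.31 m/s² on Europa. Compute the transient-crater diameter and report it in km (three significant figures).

In SI units: d = 2980 m, v = 15400 m/s.
(ρ_i/ρ_t)^0.395 = (633/920)^0.395 = 0.8627
d^0.81 = 2980^0.81 = 651.8
v^0.48 = 15400^0.48 = 102.3
g^-0.21 = 1.31^-0.21 = 0.9449
D = 1.54 × 0.8627 × 651.8 × 102.3 × 0.9449 = 83706 m
   = 83.71 km

D ≈ 83.7 km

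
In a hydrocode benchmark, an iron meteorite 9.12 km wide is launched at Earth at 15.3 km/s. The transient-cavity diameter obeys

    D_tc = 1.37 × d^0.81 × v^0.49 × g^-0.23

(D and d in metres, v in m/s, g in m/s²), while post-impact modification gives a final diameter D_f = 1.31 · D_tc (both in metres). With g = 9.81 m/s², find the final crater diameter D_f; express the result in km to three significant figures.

In SI: d = 9120 m, v = 15300 m/s.
d^0.81 = 9120^0.81 = 1613
v^0.49 = 15300^0.49 = 112.3
g^-0.23 = 9.81^-0.23 = 0.5914
D_tc = 1.37 × 1613 × 112.3 × 0.5914 = 1.468 × 10^5 m
D_f = 1.31 × 1.468 × 10^5 = 1.923 × 10^5 m
     = 192.3 km

D_f ≈ 192 km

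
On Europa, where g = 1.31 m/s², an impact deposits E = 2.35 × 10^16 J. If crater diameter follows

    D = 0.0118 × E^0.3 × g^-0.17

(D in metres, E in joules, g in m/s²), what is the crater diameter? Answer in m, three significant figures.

E^0.3 = (2.35 × 10^16)^0.3 = 8.153 × 10^4
g^-0.17 = 1.31^-0.17 = 0.9551
D = 0.0118 × 8.153 × 10^4 × 0.9551 = 918.9 m

D ≈ 919 m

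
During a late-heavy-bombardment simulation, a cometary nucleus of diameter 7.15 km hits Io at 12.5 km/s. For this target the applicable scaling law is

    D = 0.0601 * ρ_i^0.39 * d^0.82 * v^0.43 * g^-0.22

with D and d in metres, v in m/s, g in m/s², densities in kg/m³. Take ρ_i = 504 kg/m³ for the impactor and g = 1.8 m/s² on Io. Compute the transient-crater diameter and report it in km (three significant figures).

In SI units: d = 7150 m, v = 12500 m/s.
ρ_i^0.39 = 504^0.39 = 11.32
d^0.82 = 7150^0.82 = 1447
v^0.43 = 12500^0.43 = 57.77
g^-0.22 = 1.8^-0.22 = 0.8787
D = 0.0601 × 11.32 × 1447 × 57.77 × 0.8787 = 49973 m
   = 49.97 km

D ≈ 50.0 km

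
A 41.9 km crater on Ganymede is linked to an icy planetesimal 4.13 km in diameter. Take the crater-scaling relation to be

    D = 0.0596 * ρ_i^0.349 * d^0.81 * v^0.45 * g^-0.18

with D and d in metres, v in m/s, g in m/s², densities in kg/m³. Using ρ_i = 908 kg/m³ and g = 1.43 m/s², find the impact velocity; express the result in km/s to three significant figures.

Rearranging for v: v = [D / (0.0596 · 908^0.349 · 4130^0.81 · 1.43^-0.18)]^(1/0.45).
D = 41900 m.
908^0.349 = 10.77
4130^0.81 = 849.0
1.43^-0.18 = 0.9376
Denominator = 0.0596 × 10.77 × 849.0 × 0.9376 = 511.0
D / 511.0 = 41900 / 511.0 = 82.00
v = 82.00^(1/0.45) = 82.00^2.2222 = 17901 m/s

v ≈ 17.9 km/s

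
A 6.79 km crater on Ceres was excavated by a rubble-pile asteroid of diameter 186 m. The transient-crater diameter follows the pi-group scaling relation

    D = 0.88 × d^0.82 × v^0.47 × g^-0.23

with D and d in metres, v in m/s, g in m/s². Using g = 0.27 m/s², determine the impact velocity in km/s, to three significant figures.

v ≈ 10.8 km/s

Rearranging for v: v = [D / (0.88 · 186^0.82 · 0.27^-0.23)]^(1/0.47).
D = 6790 m.
186^0.82 = 72.61
0.27^-0.23 = 1.351
Denominator = 0.88 × 72.61 × 1.351 = 86.32
D / 86.32 = 6790 / 86.32 = 78.66
v = 78.66^(1/0.47) = 78.66^2.1277 = 10804 m/s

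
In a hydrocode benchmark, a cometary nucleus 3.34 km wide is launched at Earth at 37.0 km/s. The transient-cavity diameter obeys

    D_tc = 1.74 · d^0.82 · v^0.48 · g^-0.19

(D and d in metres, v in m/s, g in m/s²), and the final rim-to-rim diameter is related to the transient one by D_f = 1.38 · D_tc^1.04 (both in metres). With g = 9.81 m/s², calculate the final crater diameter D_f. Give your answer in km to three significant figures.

In SI: d = 3340 m, v = 37000 m/s.
d^0.82 = 3340^0.82 = 775.3
v^0.48 = 37000^0.48 = 155.9
g^-0.19 = 9.81^-0.19 = 0.6480
D_tc = 1.74 × 775.3 × 155.9 × 0.6480 = 1.363 × 10^5 m
D_f = 1.38 × (1.363 × 10^5)^1.04 = 3.018 × 10^5 m
     = 301.8 km

D_f ≈ 302 km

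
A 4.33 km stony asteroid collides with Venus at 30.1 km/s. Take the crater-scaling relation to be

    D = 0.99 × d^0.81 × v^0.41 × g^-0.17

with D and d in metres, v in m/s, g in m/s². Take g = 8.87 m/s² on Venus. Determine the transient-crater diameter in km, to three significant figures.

D ≈ 41.3 km

In SI units: d = 4330 m, v = 30100 m/s.
d^0.81 = 4330^0.81 = 882.2
v^0.41 = 30100^0.41 = 68.58
g^-0.17 = 8.87^-0.17 = 0.6900
D = 0.99 × 882.2 × 68.58 × 0.6900 = 41328 m
   = 41.33 km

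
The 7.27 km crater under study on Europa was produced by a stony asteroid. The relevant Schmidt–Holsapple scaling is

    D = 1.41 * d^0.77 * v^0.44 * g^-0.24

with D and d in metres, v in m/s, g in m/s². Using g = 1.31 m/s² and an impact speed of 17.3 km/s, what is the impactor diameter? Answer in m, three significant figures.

Rearranging for d: d = [D / (1.41 · 17300^0.44 · 1.31^-0.24)]^(1/0.77).
D = 7270 m.
17300^0.44 = 73.24
1.31^-0.24 = 0.9372
Denominator = 1.41 × 73.24 × 0.9372 = 96.78
D / 96.78 = 7270 / 96.78 = 75.12
d = 75.12^(1/0.77) = 75.12^1.2987 = 272.9 m

d ≈ 273 m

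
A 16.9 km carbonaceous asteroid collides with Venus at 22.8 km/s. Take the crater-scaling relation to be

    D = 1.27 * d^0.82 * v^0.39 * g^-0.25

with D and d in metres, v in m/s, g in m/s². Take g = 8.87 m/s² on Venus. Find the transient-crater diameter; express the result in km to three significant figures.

In SI units: d = 16900 m, v = 22800 m/s.
d^0.82 = 16900^0.82 = 2930
v^0.39 = 22800^0.39 = 50.07
g^-0.25 = 8.87^-0.25 = 0.5795
D = 1.27 × 2930 × 50.07 × 0.5795 = 1.080 × 10^5 m
   = 108.0 km

D ≈ 108 km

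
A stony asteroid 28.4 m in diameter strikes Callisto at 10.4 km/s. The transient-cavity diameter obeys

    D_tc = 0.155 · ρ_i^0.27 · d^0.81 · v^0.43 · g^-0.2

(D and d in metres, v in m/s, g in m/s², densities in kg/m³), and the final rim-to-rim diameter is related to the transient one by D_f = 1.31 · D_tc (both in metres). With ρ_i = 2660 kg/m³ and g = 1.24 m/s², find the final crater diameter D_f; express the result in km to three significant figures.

D_f ≈ 1.31 km

v = 10400 m/s.
ρ_i^0.27 = 2660^0.27 = 8.408
d^0.81 = 28.4^0.81 = 15.04
v^0.43 = 10400^0.43 = 53.37
g^-0.2 = 1.24^-0.2 = 0.9579
D_tc = 0.155 × 8.408 × 15.04 × 53.37 × 0.9579 = 1002 m
D_f = 1.31 × 1002 = 1313 m
     = 1.313 km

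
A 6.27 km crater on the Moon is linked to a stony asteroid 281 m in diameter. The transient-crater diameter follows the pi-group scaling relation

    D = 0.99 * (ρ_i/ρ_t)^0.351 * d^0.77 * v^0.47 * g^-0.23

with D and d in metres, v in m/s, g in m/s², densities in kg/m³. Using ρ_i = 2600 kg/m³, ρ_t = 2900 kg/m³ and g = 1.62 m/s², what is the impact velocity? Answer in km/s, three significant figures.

Rearranging for v: v = [D / (0.99 · (2600/2900)^0.351 · 281^0.77 · 1.62^-0.23)]^(1/0.47).
D = 6270 m.
(2600/2900)^0.351 = 0.9624
281^0.77 = 76.83
1.62^-0.23 = 0.8950
Denominator = 0.99 × 0.9624 × 76.83 × 0.8950 = 65.52
D / 65.52 = 6270 / 65.52 = 95.70
v = 95.70^(1/0.47) = 95.70^2.1277 = 16398 m/s

v ≈ 16.4 km/s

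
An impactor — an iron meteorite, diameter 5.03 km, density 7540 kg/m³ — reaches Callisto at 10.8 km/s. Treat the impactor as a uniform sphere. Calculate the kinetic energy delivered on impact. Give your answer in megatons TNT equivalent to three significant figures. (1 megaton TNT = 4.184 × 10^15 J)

E ≈ 7.00 × 10^6 Mt TNT

d = 5030 m; v = 10800 m/s.
Mass m = (π/6) ρ d³ = (π/6) × 7540 × (5030)³ = 5.024 × 10^14 kg
E = ½ m v² = 0.5 × 5.024 × 10^14 × (10800)² = 2.930 × 10^22 J
   = 2.930 × 10^22 / 4.184×10^15 = 7.003 × 10^6 Mt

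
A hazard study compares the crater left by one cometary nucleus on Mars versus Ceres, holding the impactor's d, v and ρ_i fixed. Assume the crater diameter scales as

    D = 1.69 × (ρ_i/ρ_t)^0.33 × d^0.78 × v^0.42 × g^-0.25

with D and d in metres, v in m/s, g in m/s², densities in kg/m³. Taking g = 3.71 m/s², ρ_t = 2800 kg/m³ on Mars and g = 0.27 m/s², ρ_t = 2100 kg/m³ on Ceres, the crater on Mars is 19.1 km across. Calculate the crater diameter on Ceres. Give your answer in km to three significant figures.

D ≈ 40.4 km

The impactor-only factors (d, v, ρ_i) cancel in the ratio, leaving D_Ceres/D_Mars = (g_Ceres/g_Mars)^-0.25 · (ρ_t,Mars/ρ_t,Ceres)^0.33.
(0.27/3.71)^-0.25 = 0.07278^-0.25 = 1.925
(2800/2100)^0.33 = 1.333^0.33 = 1.099
Ratio = 1.925 × 1.099 = 2.116
D_Ceres = 2.116 × 19.1 km = 40.4 km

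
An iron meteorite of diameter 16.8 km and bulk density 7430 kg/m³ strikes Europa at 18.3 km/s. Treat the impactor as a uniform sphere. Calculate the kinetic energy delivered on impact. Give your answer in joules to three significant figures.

d = 16800 m; v = 18300 m/s.
Mass m = (π/6) ρ d³ = (π/6) × 7430 × (16800)³ = 1.845 × 10^16 kg
E = ½ m v² = 0.5 × 1.845 × 10^16 × (18300)² = 3.089 × 10^24 J

E ≈ 3.09 × 10^24 J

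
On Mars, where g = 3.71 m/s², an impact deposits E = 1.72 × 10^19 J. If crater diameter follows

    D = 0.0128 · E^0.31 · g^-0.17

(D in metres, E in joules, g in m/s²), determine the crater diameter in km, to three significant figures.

E^0.31 = (1.72 × 10^19)^0.31 = 9.184 × 10^5
g^-0.17 = 3.71^-0.17 = 0.8002
D = 0.0128 × 9.184 × 10^5 × 0.8002 = 9407 m
   = 9.407 km

D ≈ 9.41 km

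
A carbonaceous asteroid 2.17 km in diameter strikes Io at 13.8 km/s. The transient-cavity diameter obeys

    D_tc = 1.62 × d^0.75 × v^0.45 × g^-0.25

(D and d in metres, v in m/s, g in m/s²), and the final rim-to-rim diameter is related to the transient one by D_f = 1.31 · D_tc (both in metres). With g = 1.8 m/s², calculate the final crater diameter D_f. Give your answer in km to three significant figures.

D_f ≈ 42.5 km

In SI: d = 2170 m, v = 13800 m/s.
d^0.75 = 2170^0.75 = 317.9
v^0.45 = 13800^0.45 = 72.94
g^-0.25 = 1.8^-0.25 = 0.8633
D_tc = 1.62 × 317.9 × 72.94 × 0.8633 = 32430 m
D_f = 1.31 × 32430 = 42483 m
     = 42.48 km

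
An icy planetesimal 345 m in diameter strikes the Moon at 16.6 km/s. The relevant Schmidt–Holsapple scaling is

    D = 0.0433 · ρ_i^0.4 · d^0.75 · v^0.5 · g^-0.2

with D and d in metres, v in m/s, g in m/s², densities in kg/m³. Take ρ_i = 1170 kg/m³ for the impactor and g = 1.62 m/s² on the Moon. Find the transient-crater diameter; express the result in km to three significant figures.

In SI units: v = 16600 m/s.
ρ_i^0.4 = 1170^0.4 = 16.88
d^0.75 = 345^0.75 = 80.05
v^0.5 = 16600^0.5 = 128.8
g^-0.2 = 1.62^-0.2 = 0.9080
D = 0.0433 × 16.88 × 80.05 × 128.8 × 0.9080 = 6843 m
   = 6.843 km

D ≈ 6.84 km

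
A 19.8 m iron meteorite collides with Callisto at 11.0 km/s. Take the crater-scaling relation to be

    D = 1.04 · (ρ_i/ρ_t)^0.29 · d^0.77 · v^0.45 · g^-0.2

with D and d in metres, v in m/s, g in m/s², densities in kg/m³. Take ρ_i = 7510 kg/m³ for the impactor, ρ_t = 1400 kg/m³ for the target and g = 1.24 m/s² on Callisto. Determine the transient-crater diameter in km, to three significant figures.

In SI units: v = 11000 m/s.
(ρ_i/ρ_t)^0.29 = (7510/1400)^0.29 = 1.628
d^0.77 = 19.8^0.77 = 9.964
v^0.45 = 11000^0.45 = 65.86
g^-0.2 = 1.24^-0.2 = 0.9579
D = 1.04 × 1.628 × 9.964 × 65.86 × 0.9579 = 1064 m
   = 1.064 km

D ≈ 1.06 km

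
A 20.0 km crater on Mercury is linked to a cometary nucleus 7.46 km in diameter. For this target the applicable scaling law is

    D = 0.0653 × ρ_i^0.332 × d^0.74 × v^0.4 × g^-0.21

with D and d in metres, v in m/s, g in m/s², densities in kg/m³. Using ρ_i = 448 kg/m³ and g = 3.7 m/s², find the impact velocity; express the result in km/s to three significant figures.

v ≈ 44.5 km/s

Rearranging for v: v = [D / (0.0653 · 448^0.332 · 7460^0.74 · 3.7^-0.21)]^(1/0.4).
D = 20000 m.
448^0.332 = 7.590
7460^0.74 = 734.2
3.7^-0.21 = 0.7598
Denominator = 0.0653 × 7.590 × 734.2 × 0.7598 = 276.5
D / 276.5 = 20000 / 276.5 = 72.33
v = 72.33^(1/0.4) = 72.33^2.5 = 44493 m/s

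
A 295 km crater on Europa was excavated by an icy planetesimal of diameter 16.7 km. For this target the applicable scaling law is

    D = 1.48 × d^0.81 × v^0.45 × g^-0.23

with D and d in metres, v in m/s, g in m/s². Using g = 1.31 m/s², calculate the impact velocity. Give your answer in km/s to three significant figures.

v ≈ 17.2 km/s

Rearranging for v: v = [D / (1.48 · 16700^0.81 · 1.31^-0.23)]^(1/0.45).
D = 295000 m.
16700^0.81 = 2633
1.31^-0.23 = 0.9398
Denominator = 1.48 × 2633 × 0.9398 = 3662
D / 3662 = 295000 / 3662 = 80.56
v = 80.56^(1/0.45) = 80.56^2.2222 = 17210 m/s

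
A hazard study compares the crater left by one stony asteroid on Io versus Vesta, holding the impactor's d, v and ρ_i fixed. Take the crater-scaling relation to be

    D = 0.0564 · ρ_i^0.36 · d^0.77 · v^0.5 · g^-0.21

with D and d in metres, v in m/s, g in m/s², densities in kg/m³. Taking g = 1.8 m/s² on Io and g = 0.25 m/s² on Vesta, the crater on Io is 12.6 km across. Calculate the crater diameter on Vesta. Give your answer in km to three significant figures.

D ≈ 19.1 km

All impactor-dependent factors cancel in the ratio, leaving D_Vesta/D_Io = (g_Vesta/g_Io)^-0.21.
(0.25/1.8)^-0.21 = 0.1389^-0.21 = 1.514
D_Vesta = 1.514 × 12.6 km = 19.1 km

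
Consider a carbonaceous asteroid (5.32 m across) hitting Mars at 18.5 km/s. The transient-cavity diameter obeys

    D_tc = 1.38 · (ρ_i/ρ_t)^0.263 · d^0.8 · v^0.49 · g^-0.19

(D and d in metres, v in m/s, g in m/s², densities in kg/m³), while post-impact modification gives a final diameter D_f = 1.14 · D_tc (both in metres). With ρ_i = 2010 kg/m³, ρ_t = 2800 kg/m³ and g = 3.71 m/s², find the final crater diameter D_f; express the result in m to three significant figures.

v = 18500 m/s.
(ρ_i/ρ_t)^0.263 = (2010/2800)^0.263 = 0.9165
d^0.8 = 5.32^0.8 = 3.808
v^0.49 = 18500^0.49 = 123.3
g^-0.19 = 3.71^-0.19 = 0.7795
D_tc = 1.38 × 0.9165 × 3.808 × 123.3 × 0.7795 = 462.9 m
D_f = 1.14 × 462.9 = 527.7 m

D_f ≈ 528 m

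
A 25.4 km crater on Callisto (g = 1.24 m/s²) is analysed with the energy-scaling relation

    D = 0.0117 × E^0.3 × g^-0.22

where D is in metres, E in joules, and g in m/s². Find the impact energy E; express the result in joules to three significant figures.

Rearranging: E = [D / (0.0117 · g^-0.22)]^(1/0.3).
D = 25400 m.
g^-0.22 = 1.24^-0.22 = 0.9538
D / (0.0117 × 0.9538) = 25400 / (0.01116) = 2.276 × 10^6
E = (2.276 × 10^6)^3.3333 = 1.550 × 10^21 J

E ≈ 1.55 × 10^21 J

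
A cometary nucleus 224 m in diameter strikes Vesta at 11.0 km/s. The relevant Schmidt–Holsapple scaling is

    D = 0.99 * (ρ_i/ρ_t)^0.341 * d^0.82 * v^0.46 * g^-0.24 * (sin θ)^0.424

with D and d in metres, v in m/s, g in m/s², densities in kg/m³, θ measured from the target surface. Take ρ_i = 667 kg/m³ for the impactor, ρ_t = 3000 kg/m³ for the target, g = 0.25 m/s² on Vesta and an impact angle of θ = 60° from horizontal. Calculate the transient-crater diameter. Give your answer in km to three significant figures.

D ≈ 4.76 km

In SI units: v = 11000 m/s.
(ρ_i/ρ_t)^0.341 = (667/3000)^0.341 = 0.5989
d^0.82 = 224^0.82 = 84.57
v^0.46 = 11000^0.46 = 72.28
g^-0.24 = 0.25^-0.24 = 1.395
(sin 60°)^0.424 = 0.8660^0.424 = 0.9408
D = 0.99 × 0.5989 × 84.57 × 72.28 × 1.395 × 0.9408 = 4757 m
   = 4.757 km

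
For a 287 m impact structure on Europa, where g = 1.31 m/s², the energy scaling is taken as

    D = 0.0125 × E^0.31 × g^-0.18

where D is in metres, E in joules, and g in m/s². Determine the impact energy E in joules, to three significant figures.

Rearranging: E = [D / (0.0125 · g^-0.18)]^(1/0.31).
g^-0.18 = 1.31^-0.18 = 0.9526
D / (0.0125 × 0.9526) = 287 / (0.01191) = 2.410 × 10^4
E = (2.410 × 10^4)^3.2258 = 1.366 × 10^14 J

E ≈ 1.37 × 10^14 J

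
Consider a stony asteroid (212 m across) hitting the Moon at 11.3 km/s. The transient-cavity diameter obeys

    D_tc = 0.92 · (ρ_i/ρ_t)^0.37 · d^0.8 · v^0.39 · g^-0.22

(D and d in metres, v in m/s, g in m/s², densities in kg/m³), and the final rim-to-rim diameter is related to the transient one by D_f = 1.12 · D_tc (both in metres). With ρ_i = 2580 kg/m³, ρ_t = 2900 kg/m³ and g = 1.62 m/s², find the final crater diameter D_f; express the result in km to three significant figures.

v = 11300 m/s.
(ρ_i/ρ_t)^0.37 = (2580/2900)^0.37 = 0.9577
d^0.8 = 212^0.8 = 72.62
v^0.39 = 11300^0.39 = 38.08
g^-0.22 = 1.62^-0.22 = 0.8993
D_tc = 0.92 × 0.9577 × 72.62 × 38.08 × 0.8993 = 2191 m
D_f = 1.12 × 2191 = 2454 m
     = 2.454 km

D_f ≈ 2.45 km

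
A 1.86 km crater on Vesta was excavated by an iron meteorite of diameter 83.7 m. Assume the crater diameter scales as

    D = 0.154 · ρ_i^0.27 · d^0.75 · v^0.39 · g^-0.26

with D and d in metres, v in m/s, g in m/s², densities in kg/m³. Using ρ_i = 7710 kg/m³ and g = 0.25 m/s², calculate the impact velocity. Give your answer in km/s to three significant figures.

Rearranging for v: v = [D / (0.154 · 7710^0.27 · 83.7^0.75 · 0.25^-0.26)]^(1/0.39).
D = 1860 m.
7710^0.27 = 11.21
83.7^0.75 = 27.67
0.25^-0.26 = 1.434
Denominator = 0.154 × 11.21 × 27.67 × 1.434 = 68.50
D / 68.50 = 1860 / 68.50 = 27.15
v = 27.15^(1/0.39) = 27.15^2.5641 = 4746 m/s

v ≈ 4.75 km/s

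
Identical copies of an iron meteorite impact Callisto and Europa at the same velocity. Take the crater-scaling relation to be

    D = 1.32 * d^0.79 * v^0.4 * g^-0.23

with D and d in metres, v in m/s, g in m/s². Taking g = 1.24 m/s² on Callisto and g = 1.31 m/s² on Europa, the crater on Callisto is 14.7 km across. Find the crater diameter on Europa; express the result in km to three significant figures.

All impactor-dependent factors cancel in the ratio, leaving D_Europa/D_Callisto = (g_Europa/g_Callisto)^-0.23.
(1.31/1.24)^-0.23 = 1.056^-0.23 = 0.9875
D_Europa = 0.9875 × 14.7 km = 14.5 km

D ≈ 14.5 km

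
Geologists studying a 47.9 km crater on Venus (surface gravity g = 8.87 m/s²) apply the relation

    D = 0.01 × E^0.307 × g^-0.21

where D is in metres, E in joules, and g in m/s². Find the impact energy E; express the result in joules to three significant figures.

E ≈ 2.56 × 10^22 J

Rearranging: E = [D / (0.01 · g^-0.21)]^(1/0.307).
D = 47900 m.
g^-0.21 = 8.87^-0.21 = 0.6323
D / (0.01 × 0.6323) = 47900 / (6.323 × 10^-3) = 7.576 × 10^6
E = (7.576 × 10^6)^3.2573 = 2.561 × 10^22 J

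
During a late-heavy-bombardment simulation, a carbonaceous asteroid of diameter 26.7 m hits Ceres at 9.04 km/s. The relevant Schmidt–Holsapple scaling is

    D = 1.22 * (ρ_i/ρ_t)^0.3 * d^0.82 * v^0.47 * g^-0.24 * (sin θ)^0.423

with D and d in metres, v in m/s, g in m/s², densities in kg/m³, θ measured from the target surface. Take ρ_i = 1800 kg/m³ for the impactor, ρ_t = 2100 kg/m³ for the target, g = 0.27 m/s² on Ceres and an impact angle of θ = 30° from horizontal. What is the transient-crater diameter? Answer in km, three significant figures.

D ≈ 1.27 km

In SI units: v = 9040 m/s.
(ρ_i/ρ_t)^0.3 = (1800/2100)^0.3 = 0.9548
d^0.82 = 26.7^0.82 = 14.78
v^0.47 = 9040^0.47 = 72.34
g^-0.24 = 0.27^-0.24 = 1.369
(sin 30°)^0.423 = 0.5000^0.423 = 0.7459
D = 1.22 × 0.9548 × 14.78 × 72.34 × 1.369 × 0.7459 = 1272 m
   = 1.272 km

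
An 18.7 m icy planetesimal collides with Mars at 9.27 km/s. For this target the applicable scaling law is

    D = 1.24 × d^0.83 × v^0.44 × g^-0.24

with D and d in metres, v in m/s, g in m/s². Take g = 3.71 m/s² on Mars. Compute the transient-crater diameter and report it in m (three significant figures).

D ≈ 573 m

In SI units: v = 9270 m/s.
d^0.83 = 18.7^0.83 = 11.37
v^0.44 = 9270^0.44 = 55.66
g^-0.24 = 3.71^-0.24 = 0.7300
D = 1.24 × 11.37 × 55.66 × 0.7300 = 572.9 m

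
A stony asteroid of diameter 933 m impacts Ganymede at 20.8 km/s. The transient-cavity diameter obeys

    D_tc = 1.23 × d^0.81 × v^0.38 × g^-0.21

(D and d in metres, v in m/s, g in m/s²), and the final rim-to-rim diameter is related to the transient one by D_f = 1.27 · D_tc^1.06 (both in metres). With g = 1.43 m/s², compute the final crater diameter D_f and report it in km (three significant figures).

v = 20800 m/s.
d^0.81 = 933^0.81 = 254.5
v^0.38 = 20800^0.38 = 43.74
g^-0.21 = 1.43^-0.21 = 0.9276
D_tc = 1.23 × 254.5 × 43.74 × 0.9276 = 12700 m
D_f = 1.27 × (12700)^1.06 = 28434 m
     = 28.43 km

D_f ≈ 28.4 km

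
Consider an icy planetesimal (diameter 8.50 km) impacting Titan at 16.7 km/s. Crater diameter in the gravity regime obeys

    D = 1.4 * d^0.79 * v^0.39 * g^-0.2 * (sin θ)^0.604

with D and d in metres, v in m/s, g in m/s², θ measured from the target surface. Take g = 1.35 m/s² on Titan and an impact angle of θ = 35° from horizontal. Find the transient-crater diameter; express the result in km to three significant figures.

D ≈ 53.1 km

In SI units: d = 8500 m, v = 16700 m/s.
d^0.79 = 8500^0.79 = 1271
v^0.39 = 16700^0.39 = 44.35
g^-0.2 = 1.35^-0.2 = 0.9417
(sin 35°)^0.604 = 0.5736^0.604 = 0.7148
D = 1.4 × 1271 × 44.35 × 0.9417 × 0.7148 = 53121 m
   = 53.12 km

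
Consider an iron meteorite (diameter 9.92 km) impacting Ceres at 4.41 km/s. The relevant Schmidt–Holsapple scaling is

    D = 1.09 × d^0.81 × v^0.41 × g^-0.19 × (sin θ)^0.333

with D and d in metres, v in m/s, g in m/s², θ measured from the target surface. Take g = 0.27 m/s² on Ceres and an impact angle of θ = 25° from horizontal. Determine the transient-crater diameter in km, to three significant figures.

In SI units: d = 9920 m, v = 4410 m/s.
d^0.81 = 9920^0.81 = 1727
v^0.41 = 4410^0.41 = 31.20
g^-0.19 = 0.27^-0.19 = 1.282
(sin 25°)^0.333 = 0.4226^0.333 = 0.7506
D = 1.09 × 1727 × 31.20 × 1.282 × 0.7506 = 56516 m
   = 56.52 km

D ≈ 56.5 km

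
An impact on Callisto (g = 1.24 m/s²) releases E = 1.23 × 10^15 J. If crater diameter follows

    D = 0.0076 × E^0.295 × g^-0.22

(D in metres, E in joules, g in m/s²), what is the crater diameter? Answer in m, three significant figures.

E^0.295 = (1.23 × 10^15)^0.295 = 2.828 × 10^4
g^-0.22 = 1.24^-0.22 = 0.9538
D = 0.0076 × 2.828 × 10^4 × 0.9538 = 205.0 m

D ≈ 205 m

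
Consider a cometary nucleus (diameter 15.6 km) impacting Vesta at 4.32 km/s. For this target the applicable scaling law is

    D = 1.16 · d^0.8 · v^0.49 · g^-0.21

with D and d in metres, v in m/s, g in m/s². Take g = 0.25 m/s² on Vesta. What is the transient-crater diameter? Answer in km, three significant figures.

In SI units: d = 15600 m, v = 4320 m/s.
d^0.8 = 15600^0.8 = 2262
v^0.49 = 4320^0.49 = 60.45
g^-0.21 = 0.25^-0.21 = 1.338
D = 1.16 × 2262 × 60.45 × 1.338 = 2.122 × 10^5 m
   = 212.2 km

D ≈ 212 km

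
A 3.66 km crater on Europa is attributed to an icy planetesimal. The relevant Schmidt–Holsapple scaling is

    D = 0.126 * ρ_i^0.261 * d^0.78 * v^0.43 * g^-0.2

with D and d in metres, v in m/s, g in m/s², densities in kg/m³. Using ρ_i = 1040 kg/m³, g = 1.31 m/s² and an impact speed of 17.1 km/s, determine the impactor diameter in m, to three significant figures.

Rearranging for d: d = [D / (0.126 · 1040^0.261 · 17100^0.43 · 1.31^-0.2)]^(1/0.78).
D = 3660 m.
1040^0.261 = 6.130
17100^0.43 = 66.10
1.31^-0.2 = 0.9474
Denominator = 0.126 × 6.130 × 66.10 × 0.9474 = 48.37
D / 48.37 = 3660 / 48.37 = 75.67
d = 75.67^(1/0.78) = 75.67^1.2821 = 256.4 m

d ≈ 256 m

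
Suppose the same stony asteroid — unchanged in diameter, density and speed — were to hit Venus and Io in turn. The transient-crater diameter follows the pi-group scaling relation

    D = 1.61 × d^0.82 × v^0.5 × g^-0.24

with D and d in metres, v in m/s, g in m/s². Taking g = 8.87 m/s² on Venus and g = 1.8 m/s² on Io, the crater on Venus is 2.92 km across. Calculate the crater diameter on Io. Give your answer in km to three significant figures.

All impactor-dependent factors cancel in the ratio, leaving D_Io/D_Venus = (g_Io/g_Venus)^-0.24.
(1.8/8.87)^-0.24 = 0.2029^-0.24 = 1.466
D_Io = 1.466 × 2.92 km = 4.28 km

D ≈ 4.28 km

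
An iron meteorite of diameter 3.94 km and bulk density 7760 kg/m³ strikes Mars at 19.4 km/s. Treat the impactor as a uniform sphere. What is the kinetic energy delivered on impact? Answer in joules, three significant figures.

d = 3940 m; v = 19400 m/s.
Mass m = (π/6) ρ d³ = (π/6) × 7760 × (3940)³ = 2.485 × 10^14 kg
E = ½ m v² = 0.5 × 2.485 × 10^14 × (19400)² = 4.676 × 10^22 J

E ≈ 4.68 × 10^22 J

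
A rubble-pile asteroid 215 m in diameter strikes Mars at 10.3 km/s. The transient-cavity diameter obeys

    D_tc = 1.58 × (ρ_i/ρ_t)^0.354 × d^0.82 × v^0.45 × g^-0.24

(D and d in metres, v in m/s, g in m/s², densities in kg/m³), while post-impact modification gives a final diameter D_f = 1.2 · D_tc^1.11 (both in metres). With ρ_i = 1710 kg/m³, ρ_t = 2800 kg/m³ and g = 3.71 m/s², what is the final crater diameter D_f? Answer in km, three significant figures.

D_f ≈ 15.5 km

v = 10300 m/s.
(ρ_i/ρ_t)^0.354 = (1710/2800)^0.354 = 0.8398
d^0.82 = 215^0.82 = 81.77
v^0.45 = 10300^0.45 = 63.94
g^-0.24 = 3.71^-0.24 = 0.7300
D_tc = 1.58 × 0.8398 × 81.77 × 63.94 × 0.7300 = 5064 m
D_f = 1.2 × (5064)^1.11 = 15530 m
     = 15.53 km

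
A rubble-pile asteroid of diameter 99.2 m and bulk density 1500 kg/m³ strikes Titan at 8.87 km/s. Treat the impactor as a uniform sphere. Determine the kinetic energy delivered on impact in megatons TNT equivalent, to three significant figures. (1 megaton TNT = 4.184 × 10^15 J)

E ≈ 7.21 Mt TNT

v = 8870 m/s.
Mass m = (π/6) ρ d³ = (π/6) × 1500 × (99.2)³ = 7.667 × 10^8 kg
E = ½ m v² = 0.5 × 7.667 × 10^8 × (8870)² = 3.016 × 10^16 J
   = 3.016 × 10^16 / 4.184×10^15 = 7.208 Mt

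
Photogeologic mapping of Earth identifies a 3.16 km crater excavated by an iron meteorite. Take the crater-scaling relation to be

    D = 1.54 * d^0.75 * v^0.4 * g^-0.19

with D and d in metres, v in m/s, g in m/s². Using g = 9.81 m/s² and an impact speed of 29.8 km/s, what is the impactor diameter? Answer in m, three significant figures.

Rearranging for d: d = [D / (1.54 · 29800^0.4 · 9.81^-0.19)]^(1/0.75).
D = 3160 m.
29800^0.4 = 61.62
9.81^-0.19 = 0.6480
Denominator = 1.54 × 61.62 × 0.6480 = 61.49
D / 61.49 = 3160 / 61.49 = 51.39
d = 51.39^(1/0.75) = 51.39^1.3333 = 191.0 m

d ≈ 191 m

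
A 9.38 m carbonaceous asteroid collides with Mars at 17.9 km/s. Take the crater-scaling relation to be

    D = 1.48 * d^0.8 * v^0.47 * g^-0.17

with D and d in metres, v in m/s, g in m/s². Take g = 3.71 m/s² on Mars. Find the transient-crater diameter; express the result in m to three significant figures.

In SI units: v = 17900 m/s.
d^0.8 = 9.38^0.8 = 5.995
v^0.47 = 17900^0.47 = 99.73
g^-0.17 = 3.71^-0.17 = 0.8002
D = 1.48 × 5.995 × 99.73 × 0.8002 = 708.1 m

D ≈ 708 m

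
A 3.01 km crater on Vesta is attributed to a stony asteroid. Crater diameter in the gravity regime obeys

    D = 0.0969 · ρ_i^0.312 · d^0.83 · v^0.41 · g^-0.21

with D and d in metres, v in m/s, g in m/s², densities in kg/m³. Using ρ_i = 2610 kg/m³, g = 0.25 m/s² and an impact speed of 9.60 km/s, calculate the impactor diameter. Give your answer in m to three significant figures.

d ≈ 102 m

Rearranging for d: d = [D / (0.0969 · 2610^0.312 · 9600^0.41 · 0.25^-0.21)]^(1/0.83).
D = 3010 m.
2610^0.312 = 11.64
9600^0.41 = 42.93
0.25^-0.21 = 1.338
Denominator = 0.0969 × 11.64 × 42.93 × 1.338 = 64.79
D / 64.79 = 3010 / 64.79 = 46.46
d = 46.46^(1/0.83) = 46.46^1.2048 = 102.0 m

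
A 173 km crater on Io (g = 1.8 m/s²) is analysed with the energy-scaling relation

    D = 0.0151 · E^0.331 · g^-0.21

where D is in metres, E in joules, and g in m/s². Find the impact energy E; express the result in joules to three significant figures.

Rearranging: E = [D / (0.0151 · g^-0.21)]^(1/0.331).
D = 173000 m.
g^-0.21 = 1.8^-0.21 = 0.8839
D / (0.0151 × 0.8839) = 173000 / (0.01335) = 1.296 × 10^7
E = (1.296 × 10^7)^3.0211 = 3.075 × 10^21 J

E ≈ 3.08 × 10^21 J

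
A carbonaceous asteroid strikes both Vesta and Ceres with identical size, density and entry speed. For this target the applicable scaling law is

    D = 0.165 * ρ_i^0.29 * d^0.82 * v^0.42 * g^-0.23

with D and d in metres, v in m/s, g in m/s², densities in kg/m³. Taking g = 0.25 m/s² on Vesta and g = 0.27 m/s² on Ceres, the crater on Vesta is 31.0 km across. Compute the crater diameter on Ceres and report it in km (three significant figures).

All impactor-dependent factors cancel in the ratio, leaving D_Ceres/D_Vesta = (g_Ceres/g_Vesta)^-0.23.
(0.27/0.25)^-0.23 = 1.080^-0.23 = 0.9825
D_Ceres = 0.9825 × 31.0 km = 30.5 km

D ≈ 30.5 km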